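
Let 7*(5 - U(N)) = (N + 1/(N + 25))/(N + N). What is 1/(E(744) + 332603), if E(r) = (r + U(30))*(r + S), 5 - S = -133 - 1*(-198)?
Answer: 1925/1626374968 ≈ 1.1836e-6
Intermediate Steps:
U(N) = 5 - (N + 1/(25 + N))/(14*N) (U(N) = 5 - (N + 1/(N + 25))/(7*(N + N)) = 5 - (N + 1/(25 + N))/(7*(2*N)) = 5 - (N + 1/(25 + N))*1/(2*N)/7 = 5 - (N + 1/(25 + N))/(14*N))
S = -60 (S = 5 - (-133 - 1*(-198)) = 5 - (-133 + 198) = 5 - 1*65 = 5 - 65 = -60)
E(r) = (-60 + r)*(113849/23100 + r) (E(r) = (r + (1/14)*(-1 + 69*30**2 + 1725*30)/(30*(25 + 30)))*(r - 60) = (r + (1/14)*(1/30)*(-1 + 69*900 + 51750)/55)*(-60 + r) = (r + (1/14)*(1/30)*(1/55)*(-1 + 62100 + 51750))*(-60 + r) = (r + (1/14)*(1/30)*(1/55)*113849)*(-60 + r) = (r + 113849/23100)*(-60 + r) = (113849/23100 + r)*(-60 + r) = (-60 + r)*(113849/23100 + r))
1/(E(744) + 332603) = 1/((-113849/385 + 744**2 - 1272151/23100*744) + 332603) = 1/((-113849/385 + 553536 - 78873362/1925) + 332603) = 1/(986114193/1925 + 332603) = 1/(1626374968/1925) = 1925/1626374968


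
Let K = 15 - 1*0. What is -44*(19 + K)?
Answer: -1496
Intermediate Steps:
K = 15 (K = 15 + 0 = 15)
-44*(19 + K) = -44*(19 + 15) = -44*34 = -1496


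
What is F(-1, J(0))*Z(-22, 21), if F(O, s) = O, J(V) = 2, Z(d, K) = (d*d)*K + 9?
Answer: -10173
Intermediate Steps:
Z(d, K) = 9 + K*d² (Z(d, K) = d²*K + 9 = K*d² + 9 = 9 + K*d²)
F(-1, J(0))*Z(-22, 21) = -(9 + 21*(-22)²) = -(9 + 21*484) = -(9 + 10164) = -1*10173 = -10173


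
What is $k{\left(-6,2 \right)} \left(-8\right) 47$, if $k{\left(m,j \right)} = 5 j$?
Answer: $-3760$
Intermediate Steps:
$k{\left(-6,2 \right)} \left(-8\right) 47 = 5 \cdot 2 \left(-8\right) 47 = 10 \left(-8\right) 47 = \left(-80\right) 47 = -3760$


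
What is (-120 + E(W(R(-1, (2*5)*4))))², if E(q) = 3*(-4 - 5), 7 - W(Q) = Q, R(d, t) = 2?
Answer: 21609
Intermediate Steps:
W(Q) = 7 - Q
E(q) = -27 (E(q) = 3*(-9) = -27)
(-120 + E(W(R(-1, (2*5)*4))))² = (-120 - 27)² = (-147)² = 21609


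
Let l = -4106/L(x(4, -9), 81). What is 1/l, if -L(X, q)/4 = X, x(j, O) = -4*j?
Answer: -32/2053 ≈ -0.015587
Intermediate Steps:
L(X, q) = -4*X
l = -2053/32 (l = -4106/((-(-16)*4)) = -4106/((-4*(-16))) = -4106/64 = -4106*1/64 = -2053/32 ≈ -64.156)
1/l = 1/(-2053/32) = -32/2053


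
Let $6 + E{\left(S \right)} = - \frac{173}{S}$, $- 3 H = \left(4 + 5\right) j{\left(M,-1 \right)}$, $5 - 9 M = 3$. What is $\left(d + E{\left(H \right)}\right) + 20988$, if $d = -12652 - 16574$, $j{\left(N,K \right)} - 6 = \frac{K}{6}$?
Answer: $- \frac{288194}{35} \approx -8234.1$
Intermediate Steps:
$M = \frac{2}{9}$ ($M = \frac{5}{9} - \frac{1}{3} = \frac{2}{9} \approx 0.22222$)
$j{\left(N,K \right)} = 6 + \frac{K}{6}$
$H = - \frac{35}{2}$ ($H = - \frac{\left(4 + 5\right) \left(6 + \frac{1}{6} \left(-1\right)\right)}{3} = - \frac{9 \left(6 - \frac{1}{6}\right)}{3} = - \frac{9 \cdot \frac{35}{6}}{3} = \left(- \frac{1}{3}\right) \frac{105}{2} = - \frac{35}{2} \approx -17.5$)
$E{\left(S \right)} = -6 - \frac{173}{S}$
$d = -29226$
$\left(d + E{\left(H \right)}\right) + 20988 = \left(-29226 - \left(6 + \frac{173}{- \frac{35}{2}}\right)\right) + 20988 = \left(-29226 - - \frac{136}{35}\right) + 20988 = \left(-29226 + \left(-6 + \frac{346}{35}\right)\right) + 20988 = \left(-29226 + \frac{136}{35}\right) + 20988 = - \frac{1022774}{35} + 20988 = - \frac{288194}{35}$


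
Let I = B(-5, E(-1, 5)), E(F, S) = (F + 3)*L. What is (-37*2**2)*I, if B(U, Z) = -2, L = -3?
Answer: 296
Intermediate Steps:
E(F, S) = -9 - 3*F (E(F, S) = (F + 3)*(-3) = (3 + F)*(-3) = -9 - 3*F)
I = -2
(-37*2**2)*I = -37*2**2*(-2) = -37*4*(-2) = -148*(-2) = 296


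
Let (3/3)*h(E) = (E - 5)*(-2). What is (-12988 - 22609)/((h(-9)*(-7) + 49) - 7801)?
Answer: 35597/7948 ≈ 4.4787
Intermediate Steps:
h(E) = 10 - 2*E (h(E) = (E - 5)*(-2) = (-5 + E)*(-2) = 10 - 2*E)
(-12988 - 22609)/((h(-9)*(-7) + 49) - 7801) = (-12988 - 22609)/(((10 - 2*(-9))*(-7) + 49) - 7801) = -35597/(((10 + 18)*(-7) + 49) - 7801) = -35597/((28*(-7) + 49) - 7801) = -35597/((-196 + 49) - 7801) = -35597/(-147 - 7801) = -35597/(-7948) = -35597*(-1/7948) = 35597/7948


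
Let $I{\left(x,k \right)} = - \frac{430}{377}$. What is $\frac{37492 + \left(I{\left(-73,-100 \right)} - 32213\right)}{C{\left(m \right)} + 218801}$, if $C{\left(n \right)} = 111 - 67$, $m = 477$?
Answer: $\frac{86511}{3587155} \approx 0.024117$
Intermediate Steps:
$I{\left(x,k \right)} = - \frac{430}{377}$ ($I{\left(x,k \right)} = \left(-430\right) \frac{1}{377} = - \frac{430}{377}$)
$C{\left(n \right)} = 44$
$\frac{37492 + \left(I{\left(-73,-100 \right)} - 32213\right)}{C{\left(m \right)} + 218801} = \frac{37492 - \frac{12144731}{377}}{44 + 218801} = \frac{37492 - \frac{12144731}{377}}{218845} = \frac{1989753}{377} \cdot \frac{1}{218845} = \frac{86511}{3587155}$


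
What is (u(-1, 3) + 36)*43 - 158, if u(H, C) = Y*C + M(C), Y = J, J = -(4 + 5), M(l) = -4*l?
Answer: -287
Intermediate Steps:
J = -9 (J = -1*9 = -9)
Y = -9
u(H, C) = -13*C (u(H, C) = -9*C - 4*C = -13*C)
(u(-1, 3) + 36)*43 - 158 = (-13*3 + 36)*43 - 158 = (-39 + 36)*43 - 158 = -3*43 - 158 = -129 - 158 = -287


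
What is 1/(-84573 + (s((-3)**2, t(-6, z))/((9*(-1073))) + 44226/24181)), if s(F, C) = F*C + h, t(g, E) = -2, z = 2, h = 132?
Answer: -77838639/6582905771531 ≈ -1.1824e-5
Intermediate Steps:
s(F, C) = 132 + C*F (s(F, C) = F*C + 132 = C*F + 132 = 132 + C*F)
1/(-84573 + (s((-3)**2, t(-6, z))/((9*(-1073))) + 44226/24181)) = 1/(-84573 + ((132 - 2*(-3)**2)/((9*(-1073))) + 44226/24181)) = 1/(-84573 + ((132 - 2*9)/(-9657) + 44226*(1/24181))) = 1/(-84573 + ((132 - 18)*(-1/9657) + 44226/24181)) = 1/(-84573 + (114*(-1/9657) + 44226/24181)) = 1/(-84573 + (-38/3219 + 44226/24181)) = 1/(-84573 + 141444616/77838639) = 1/(-6582905771531/77838639) = -77838639/6582905771531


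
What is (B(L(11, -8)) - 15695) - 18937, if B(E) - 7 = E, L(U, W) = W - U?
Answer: -34644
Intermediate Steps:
B(E) = 7 + E
(B(L(11, -8)) - 15695) - 18937 = ((7 + (-8 - 1*11)) - 15695) - 18937 = ((7 + (-8 - 11)) - 15695) - 18937 = ((7 - 19) - 15695) - 18937 = (-12 - 15695) - 18937 = -15707 - 18937 = -34644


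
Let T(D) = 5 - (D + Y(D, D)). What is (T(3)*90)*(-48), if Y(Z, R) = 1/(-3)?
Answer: -10080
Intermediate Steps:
Y(Z, R) = -⅓
T(D) = 16/3 - D (T(D) = 5 - (D - ⅓) = 5 - (-⅓ + D) = 5 + (⅓ - D) = 16/3 - D)
(T(3)*90)*(-48) = ((16/3 - 1*3)*90)*(-48) = ((16/3 - 3)*90)*(-48) = ((7/3)*90)*(-48) = 210*(-48) = -10080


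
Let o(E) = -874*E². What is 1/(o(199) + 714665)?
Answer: -1/33896609 ≈ -2.9501e-8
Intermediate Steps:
1/(o(199) + 714665) = 1/(-874*199² + 714665) = 1/(-874*39601 + 714665) = 1/(-34611274 + 714665) = 1/(-33896609) = -1/33896609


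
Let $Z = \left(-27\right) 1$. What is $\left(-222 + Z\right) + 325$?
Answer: $76$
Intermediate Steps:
$Z = -27$
$\left(-222 + Z\right) + 325 = \left(-222 - 27\right) + 325 = -249 + 325 = 76$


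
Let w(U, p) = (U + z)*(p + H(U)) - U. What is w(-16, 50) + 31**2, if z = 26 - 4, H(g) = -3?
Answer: 1259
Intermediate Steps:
z = 22
w(U, p) = -U + (-3 + p)*(22 + U) (w(U, p) = (U + 22)*(p - 3) - U = (22 + U)*(-3 + p) - U = (-3 + p)*(22 + U) - U = -U + (-3 + p)*(22 + U))
w(-16, 50) + 31**2 = (-66 - 4*(-16) + 22*50 - 16*50) + 31**2 = (-66 + 64 + 1100 - 800) + 961 = 298 + 961 = 1259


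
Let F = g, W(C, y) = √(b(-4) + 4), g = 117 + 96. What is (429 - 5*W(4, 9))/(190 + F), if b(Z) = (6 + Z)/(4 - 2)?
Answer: 33/31 - 5*√5/403 ≈ 1.0368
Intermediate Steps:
b(Z) = 3 + Z/2 (b(Z) = (6 + Z)/2 = (6 + Z)*(½) = 3 + Z/2)
g = 213
W(C, y) = √5 (W(C, y) = √((3 + (½)*(-4)) + 4) = √((3 - 2) + 4) = √(1 + 4) = √5)
F = 213
(429 - 5*W(4, 9))/(190 + F) = (429 - 5*√5)/(190 + 213) = (429 - 5*√5)/403 = (429 - 5*√5)*(1/403) = 33/31 - 5*√5/403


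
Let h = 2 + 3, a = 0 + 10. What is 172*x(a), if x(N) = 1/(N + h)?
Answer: 172/15 ≈ 11.467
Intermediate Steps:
a = 10
h = 5
x(N) = 1/(5 + N) (x(N) = 1/(N + 5) = 1/(5 + N))
172*x(a) = 172/(5 + 10) = 172/15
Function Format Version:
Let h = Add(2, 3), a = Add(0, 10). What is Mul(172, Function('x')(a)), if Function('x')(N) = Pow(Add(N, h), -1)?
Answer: Rational(172, 15) ≈ 11.467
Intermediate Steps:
a = 10
h = 5
Function('x')(N) = Pow(Add(5, N), -1) (Function('x')(N) = Pow(Add(N, 5), -1) = Pow(Add(5, N), -1))
Mul(172, Function('x')(a)) = Mul(172, Pow(Add(5, 10), -1)) = Mul(172, Pow(15, -1)) = Mul(172, Rational(1, 15)) = Rational(172, 15)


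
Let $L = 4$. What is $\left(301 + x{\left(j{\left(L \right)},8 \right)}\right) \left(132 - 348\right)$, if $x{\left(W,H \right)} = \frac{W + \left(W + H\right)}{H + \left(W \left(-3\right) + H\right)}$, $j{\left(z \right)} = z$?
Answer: $-65880$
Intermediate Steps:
$x{\left(W,H \right)} = \frac{H + 2 W}{- 3 W + 2 H}$ ($x{\left(W,H \right)} = \frac{W + \left(H + W\right)}{H + \left(- 3 W + H\right)} = \frac{H + 2 W}{H + \left(H - 3 W\right)} = \frac{H + 2 W}{- 3 W + 2 H}$)
$\left(301 + x{\left(j{\left(L \right)},8 \right)}\right) \left(132 - 348\right) = \left(301 + \frac{8 + 2 \cdot 4}{\left(-3\right) 4 + 2 \cdot 8}\right) \left(132 - 348\right) = \left(301 + \frac{8 + 8}{-12 + 16}\right) \left(-216\right) = \left(301 + \frac{1}{4} \cdot 16\right) \left(-216\right) = \left(301 + 4\right) \left(-216\right) = 305 \left(-216\right) = -65880$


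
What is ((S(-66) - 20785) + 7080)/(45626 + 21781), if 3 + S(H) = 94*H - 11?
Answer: -6641/22469 ≈ -0.29556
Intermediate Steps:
S(H) = -14 + 94*H (S(H) = -3 + (94*H - 11) = -3 + (-11 + 94*H) = -14 + 94*H)
((S(-66) - 20785) + 7080)/(45626 + 21781) = (((-14 + 94*(-66)) - 20785) + 7080)/(45626 + 21781) = (((-14 - 6204) - 20785) + 7080)/67407 = ((-6218 - 20785) + 7080)*(1/67407) = (-27003 + 7080)*(1/67407) = -19923*1/67407 = -6641/22469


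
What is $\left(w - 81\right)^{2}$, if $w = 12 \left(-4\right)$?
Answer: $16641$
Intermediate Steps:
$w = -48$
$\left(w - 81\right)^{2} = \left(-48 - 81\right)^{2} = \left(-129\right)^{2} = 16641$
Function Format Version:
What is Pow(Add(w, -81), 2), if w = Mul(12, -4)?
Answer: 16641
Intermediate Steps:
w = -48
Pow(Add(w, -81), 2) = Pow(Add(-48, -81), 2) = Pow(-129, 2) = 16641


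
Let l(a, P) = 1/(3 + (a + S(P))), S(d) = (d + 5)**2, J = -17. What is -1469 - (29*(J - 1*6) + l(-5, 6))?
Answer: -95439/119 ≈ -802.01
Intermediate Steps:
S(d) = (5 + d)**2
l(a, P) = 1/(3 + a + (5 + P)**2) (l(a, P) = 1/(3 + (a + (5 + P)**2)) = 1/(3 + a + (5 + P)**2))
-1469 - (29*(J - 1*6) + l(-5, 6)) = -1469 - (29*(-17 - 1*6) + 1/(3 - 5 + (5 + 6)**2)) = -1469 - (29*(-17 - 6) + 1/(3 - 5 + 11**2)) = -1469 - (29*(-23) + 1/(3 - 5 + 121)) = -1469 - (-667 + 1/119) = -1469 - 1*(-79372/119) = -1469 + 79372/119 = -95439/119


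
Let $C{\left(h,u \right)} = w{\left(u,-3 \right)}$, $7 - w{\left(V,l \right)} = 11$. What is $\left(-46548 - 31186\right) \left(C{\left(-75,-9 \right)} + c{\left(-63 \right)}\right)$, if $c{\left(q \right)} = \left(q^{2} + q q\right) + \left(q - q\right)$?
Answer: $-616741556$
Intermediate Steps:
$w{\left(V,l \right)} = -4$ ($w{\left(V,l \right)} = 7 - 11 = -4$)
$c{\left(q \right)} = 2 q^{2}$ ($c{\left(q \right)} = \left(q^{2} + q^{2}\right) + 0 = 2 q^{2} + 0 = 2 q^{2}$)
$C{\left(h,u \right)} = -4$
$\left(-46548 - 31186\right) \left(C{\left(-75,-9 \right)} + c{\left(-63 \right)}\right) = \left(-46548 - 31186\right) \left(-4 + 2 \left(-63\right)^{2}\right) = - 77734 \left(-4 + 2 \cdot 3969\right) = - 77734 \left(-4 + 7938\right) = \left(-77734\right) 7934 = -616741556$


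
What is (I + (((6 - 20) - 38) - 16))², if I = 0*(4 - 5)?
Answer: 4624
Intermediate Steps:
I = 0 (I = 0*(-1) = 0)
(I + (((6 - 20) - 38) - 16))² = (0 + (((6 - 20) - 38) - 16))² = (0 + ((-14 - 38) - 16))² = (0 + (-52 - 16))² = (0 - 68)² = (-68)² = 4624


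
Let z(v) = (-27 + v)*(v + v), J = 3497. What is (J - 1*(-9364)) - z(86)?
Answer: 2713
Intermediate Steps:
z(v) = 2*v*(-27 + v) (z(v) = (-27 + v)*(2*v) = 2*v*(-27 + v))
(J - 1*(-9364)) - z(86) = (3497 - 1*(-9364)) - 2*86*(-27 + 86) = (3497 + 9364) - 2*86*59 = 12861 - 1*10148 = 12861 - 10148 = 2713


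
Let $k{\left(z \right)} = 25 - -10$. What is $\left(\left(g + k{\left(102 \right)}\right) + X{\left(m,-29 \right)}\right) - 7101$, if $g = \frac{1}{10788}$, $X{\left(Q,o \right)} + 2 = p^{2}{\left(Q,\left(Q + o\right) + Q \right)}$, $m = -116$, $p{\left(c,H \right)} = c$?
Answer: $\frac{68913745}{10788} \approx 6388.0$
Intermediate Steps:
$k{\left(z \right)} = 35$ ($k{\left(z \right)} = 25 + 10 = 35$)
$X{\left(Q,o \right)} = -2 + Q^{2}$
$g = \frac{1}{10788} \approx 9.2696 \cdot 10^{-5}$
$\left(\left(g + k{\left(102 \right)}\right) + X{\left(m,-29 \right)}\right) - 7101 = \left(\left(\frac{1}{10788} + 35\right) - \left(2 - \left(-116\right)^{2}\right)\right) - 7101 = \left(\frac{377581}{10788} + \left(-2 + 13456\right)\right) - 7101 = \left(\frac{377581}{10788} + 13454\right) - 7101 = \frac{145519333}{10788} - 7101 = \frac{68913745}{10788}$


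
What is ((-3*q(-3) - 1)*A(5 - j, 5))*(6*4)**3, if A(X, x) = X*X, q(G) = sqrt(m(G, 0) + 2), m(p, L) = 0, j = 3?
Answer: -55296 - 165888*sqrt(2) ≈ -2.8990e+5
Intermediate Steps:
q(G) = sqrt(2) (q(G) = sqrt(0 + 2) = sqrt(2))
A(X, x) = X**2
((-3*q(-3) - 1)*A(5 - j, 5))*(6*4)**3 = ((-3*sqrt(2) - 1)*(5 - 1*3)**2)*(6*4)**3 = ((-1 - 3*sqrt(2))*(5 - 3)**2)*24**3 = ((-1 - 3*sqrt(2))*2**2)*13824 = ((-1 - 3*sqrt(2))*4)*13824 = (-4 - 12*sqrt(2))*13824 = -55296 - 165888*sqrt(2)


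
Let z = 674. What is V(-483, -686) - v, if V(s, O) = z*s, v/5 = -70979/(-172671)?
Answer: -56212017577/172671 ≈ -3.2554e+5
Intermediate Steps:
v = 354895/172671 (v = 5*(-70979/(-172671)) = 5*(-70979*(-1/172671)) = 5*(70979/172671) = 354895/172671 ≈ 2.0553)
V(s, O) = 674*s
V(-483, -686) - v = 674*(-483) - 1*354895/172671 = -325542 - 354895/172671 = -56212017577/172671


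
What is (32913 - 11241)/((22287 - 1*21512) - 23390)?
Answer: -21672/22615 ≈ -0.95830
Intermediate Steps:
(32913 - 11241)/((22287 - 1*21512) - 23390) = 21672/((22287 - 21512) - 23390) = 21672/(775 - 23390) = 21672/(-22615) = 21672*(-1/22615) = -21672/22615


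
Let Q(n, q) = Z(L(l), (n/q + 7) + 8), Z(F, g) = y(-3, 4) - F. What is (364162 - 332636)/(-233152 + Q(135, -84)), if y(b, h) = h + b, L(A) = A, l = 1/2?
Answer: -63052/466303 ≈ -0.13522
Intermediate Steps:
l = ½ ≈ 0.50000
y(b, h) = b + h
Z(F, g) = 1 - F (Z(F, g) = (-3 + 4) - F = 1 - F)
Q(n, q) = ½ (Q(n, q) = 1 - 1*½ = 1 - ½ = ½)
(364162 - 332636)/(-233152 + Q(135, -84)) = (364162 - 332636)/(-233152 + ½) = 31526/(-466303/2) = 31526*(-2/466303) = -63052/466303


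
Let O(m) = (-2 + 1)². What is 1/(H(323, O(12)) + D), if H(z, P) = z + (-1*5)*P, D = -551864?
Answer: -1/551546 ≈ -1.8131e-6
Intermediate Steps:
O(m) = 1 (O(m) = (-1)² = 1)
H(z, P) = z - 5*P
1/(H(323, O(12)) + D) = 1/((323 - 5*1) - 551864) = 1/((323 - 5) - 551864) = 1/(318 - 551864) = 1/(-551546) = -1/551546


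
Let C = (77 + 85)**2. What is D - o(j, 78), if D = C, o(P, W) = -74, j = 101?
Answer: 26318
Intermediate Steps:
C = 26244 (C = 162**2 = 26244)
D = 26244
D - o(j, 78) = 26244 - 1*(-74) = 26244 + 74 = 26318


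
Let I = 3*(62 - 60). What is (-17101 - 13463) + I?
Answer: -30558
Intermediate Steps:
I = 6 (I = 3*2 = 6)
(-17101 - 13463) + I = (-17101 - 13463) + 6 = -30564 + 6 = -30558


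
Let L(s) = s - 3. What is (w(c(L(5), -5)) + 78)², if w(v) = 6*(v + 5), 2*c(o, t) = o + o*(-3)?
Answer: 9216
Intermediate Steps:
L(s) = -3 + s
c(o, t) = -o (c(o, t) = (o + o*(-3))/2 = (o - 3*o)/2 = (-2*o)/2 = -o)
w(v) = 30 + 6*v (w(v) = 6*(5 + v) = 30 + 6*v)
(w(c(L(5), -5)) + 78)² = ((30 + 6*(-(-3 + 5))) + 78)² = ((30 + 6*(-1*2)) + 78)² = ((30 + 6*(-2)) + 78)² = ((30 - 12) + 78)² = (18 + 78)² = 96² = 9216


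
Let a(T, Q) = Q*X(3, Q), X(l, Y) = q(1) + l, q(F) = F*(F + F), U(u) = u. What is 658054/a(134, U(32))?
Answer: 329027/80 ≈ 4112.8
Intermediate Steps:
q(F) = 2*F² (q(F) = F*(2*F) = 2*F²)
X(l, Y) = 2 + l (X(l, Y) = 2*1² + l = 2*1 + l = 2 + l)
a(T, Q) = 5*Q (a(T, Q) = Q*(2 + 3) = Q*5 = 5*Q)
658054/a(134, U(32)) = 658054/((5*32)) = 658054/160 = 658054*(1/160) = 329027/80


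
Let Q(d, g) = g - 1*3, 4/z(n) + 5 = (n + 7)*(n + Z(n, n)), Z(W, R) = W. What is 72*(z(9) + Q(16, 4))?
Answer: 20664/283 ≈ 73.018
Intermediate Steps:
z(n) = 4/(-5 + 2*n*(7 + n)) (z(n) = 4/(-5 + (n + 7)*(n + n)) = 4/(-5 + (7 + n)*(2*n)) = 4/(-5 + 2*n*(7 + n)))
Q(d, g) = -3 + g (Q(d, g) = g - 3 = -3 + g)
72*(z(9) + Q(16, 4)) = 72*(4/(-5 + 2*9² + 14*9) + (-3 + 4)) = 72*(4/(-5 + 2*81 + 126) + 1) = 72*(4/(-5 + 162 + 126) + 1) = 72*(4/283 + 1) = 72*(287/283) = 20664/283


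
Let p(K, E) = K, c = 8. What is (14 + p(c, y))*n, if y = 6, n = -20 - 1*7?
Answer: -594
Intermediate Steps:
n = -27 (n = -20 - 7 = -27)
(14 + p(c, y))*n = (14 + 8)*(-27) = 22*(-27) = -594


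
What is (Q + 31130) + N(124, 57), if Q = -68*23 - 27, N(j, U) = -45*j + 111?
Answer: 24070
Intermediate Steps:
N(j, U) = 111 - 45*j
Q = -1591 (Q = -1564 - 27 = -1591)
(Q + 31130) + N(124, 57) = (-1591 + 31130) + (111 - 45*124) = 29539 + (111 - 5580) = 29539 - 5469 = 24070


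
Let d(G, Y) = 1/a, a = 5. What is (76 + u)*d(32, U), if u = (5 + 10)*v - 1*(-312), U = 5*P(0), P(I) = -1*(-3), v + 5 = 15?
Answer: 538/5 ≈ 107.60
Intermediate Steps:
v = 10 (v = -5 + 15 = 10)
P(I) = 3
U = 15 (U = 5*3 = 15)
d(G, Y) = ⅕ (d(G, Y) = 1/5 = ⅕)
u = 462 (u = (5 + 10)*10 - 1*(-312) = 15*10 + 312 = 150 + 312 = 462)
(76 + u)*d(32, U) = (76 + 462)*(⅕) = 538*(⅕) = 538/5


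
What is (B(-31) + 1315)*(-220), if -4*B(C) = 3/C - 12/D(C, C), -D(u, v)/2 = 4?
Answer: -17931815/62 ≈ -2.8922e+5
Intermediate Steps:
D(u, v) = -8 (D(u, v) = -2*4 = -8)
B(C) = -3/8 - 3/(4*C) (B(C) = -(3/C - 12/(-8))/4 = -(3/C - 12*(-1/8))/4 = -(3/C + 3/2)/4 = -(3/2 + 3/C)/4 = -3/8 - 3/(4*C))
(B(-31) + 1315)*(-220) = ((3/8)*(-2 - 1*(-31))/(-31) + 1315)*(-220) = ((3/8)*(-1/31)*(-2 + 31) + 1315)*(-220) = ((3/8)*(-1/31)*29 + 1315)*(-220) = (-87/248 + 1315)*(-220) = (326033/248)*(-220) = -17931815/62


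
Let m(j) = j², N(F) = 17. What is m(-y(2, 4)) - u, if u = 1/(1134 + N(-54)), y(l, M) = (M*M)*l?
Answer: 1178623/1151 ≈ 1024.0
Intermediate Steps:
y(l, M) = l*M² (y(l, M) = M²*l = l*M²)
u = 1/1151 (u = 1/(1134 + 17) = 1/1151 ≈ 0.00086881)
m(-y(2, 4)) - u = (-2*4²)² - 1*1/1151 = (-2*16)² - 1/1151 = (-1*32)² - 1/1151 = (-32)² - 1/1151 = 1024 - 1/1151 = 1178623/1151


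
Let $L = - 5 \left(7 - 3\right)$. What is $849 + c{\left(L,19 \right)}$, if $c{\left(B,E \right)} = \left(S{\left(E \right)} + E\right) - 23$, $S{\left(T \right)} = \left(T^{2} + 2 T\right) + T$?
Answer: $1263$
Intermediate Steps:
$S{\left(T \right)} = T^{2} + 3 T$
$L = -20$ ($L = - 5 \cdot 4 = \left(-1\right) 20 = -20$)
$c{\left(B,E \right)} = -23 + E + E \left(3 + E\right)$ ($c{\left(B,E \right)} = \left(E \left(3 + E\right) + E\right) - 23 = \left(E + E \left(3 + E\right)\right) - 23 = -23 + E + E \left(3 + E\right)$)
$849 + c{\left(L,19 \right)} = 849 + \left(-23 + 19 + 19 \left(3 + 19\right)\right) = 849 + \left(-23 + 19 + 19 \cdot 22\right) = 849 + \left(-23 + 19 + 418\right) = 849 + 414 = 1263$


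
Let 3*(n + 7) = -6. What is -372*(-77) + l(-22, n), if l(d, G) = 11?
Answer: 28655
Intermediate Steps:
n = -9 (n = -7 + (⅓)*(-6) = -7 - 2 = -9)
-372*(-77) + l(-22, n) = -372*(-77) + 11 = 28644 + 11 = 28655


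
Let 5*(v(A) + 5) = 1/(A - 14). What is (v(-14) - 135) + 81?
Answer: -8261/140 ≈ -59.007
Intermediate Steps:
v(A) = -5 + 1/(5*(-14 + A)) (v(A) = -5 + 1/(5*(A - 14)) = -5 + 1/(5*(-14 + A)))
(v(-14) - 135) + 81 = ((351 - 25*(-14))/(5*(-14 - 14)) - 135) + 81 = ((⅕)*(351 + 350)/(-28) - 135) + 81 = ((⅕)*(-1/28)*701 - 135) + 81 = (-701/140 - 135) + 81 = -19601/140 + 81 = -8261/140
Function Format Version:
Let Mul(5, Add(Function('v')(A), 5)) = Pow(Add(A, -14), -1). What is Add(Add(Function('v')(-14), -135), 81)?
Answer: Rational(-8261, 140) ≈ -59.007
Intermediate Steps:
Function('v')(A) = Add(-5, Mul(Rational(1, 5), Pow(Add(-14, A), -1))) (Function('v')(A) = Add(-5, Mul(Rational(1, 5), Pow(Add(A, -14), -1))) = Add(-5, Mul(Rational(1, 5), Pow(Add(-14, A), -1))))
Add(Add(Function('v')(-14), -135), 81) = Add(Add(Mul(Rational(1, 5), Pow(Add(-14, -14), -1), Add(351, Mul(-25, -14))), -135), 81) = Add(Add(Mul(Rational(1, 5), Pow(-28, -1), Add(351, 350)), -135), 81) = Add(Add(Mul(Rational(1, 5), Rational(-1, 28), 701), -135), 81) = Add(Add(Rational(-701, 140), -135), 81) = Add(Rational(-19601, 140), 81) = Rational(-8261, 140)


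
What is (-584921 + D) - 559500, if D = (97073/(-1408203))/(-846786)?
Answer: -1364660913890774845/1192446585558 ≈ -1.1444e+6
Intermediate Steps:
D = 97073/1192446585558 (D = (97073*(-1/1408203))*(-1/846786) = -97073/1408203*(-1/846786) = 97073/1192446585558 ≈ 8.1407e-8)
(-584921 + D) - 559500 = (-584921 + 97073/1192446585558) - 559500 = -697487049271073845/1192446585558 - 559500 = -1364660913890774845/1192446585558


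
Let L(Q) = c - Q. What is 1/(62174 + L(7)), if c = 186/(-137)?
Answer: 137/8516693 ≈ 1.6086e-5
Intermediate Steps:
c = -186/137 (c = 186*(-1/137) = -186/137 ≈ -1.3577)
L(Q) = -186/137 - Q
1/(62174 + L(7)) = 1/(62174 + (-186/137 - 1*7)) = 1/(62174 + (-186/137 - 7)) = 1/(62174 - 1145/137) = 1/(8516693/137) = 137/8516693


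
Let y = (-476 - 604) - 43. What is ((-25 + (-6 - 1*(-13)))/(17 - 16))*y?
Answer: 20214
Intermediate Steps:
y = -1123 (y = -1080 - 43 = -1123)
((-25 + (-6 - 1*(-13)))/(17 - 16))*y = ((-25 + (-6 - 1*(-13)))/(17 - 16))*(-1123) = ((-25 + (-6 + 13))/1)*(-1123) = ((-25 + 7)*1)*(-1123) = -18*1*(-1123) = -18*(-1123) = 20214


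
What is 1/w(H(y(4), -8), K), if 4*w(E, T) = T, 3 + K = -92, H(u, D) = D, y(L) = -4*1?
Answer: -4/95 ≈ -0.042105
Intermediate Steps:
y(L) = -4
K = -95 (K = -3 - 92 = -95)
w(E, T) = T/4
1/w(H(y(4), -8), K) = 1/((¼)*(-95)) = 1/(-95/4) = -4/95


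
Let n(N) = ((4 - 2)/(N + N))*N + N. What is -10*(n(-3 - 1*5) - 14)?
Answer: 210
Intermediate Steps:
n(N) = 1 + N (n(N) = (2/((2*N)))*N + N = (2*(1/(2*N)))*N + N = N/N + N = 1 + N)
-10*(n(-3 - 1*5) - 14) = -10*((1 + (-3 - 1*5)) - 14) = -10*((1 + (-3 - 5)) - 14) = -10*((1 - 8) - 14) = -10*(-7 - 14) = -10*(-21) = 210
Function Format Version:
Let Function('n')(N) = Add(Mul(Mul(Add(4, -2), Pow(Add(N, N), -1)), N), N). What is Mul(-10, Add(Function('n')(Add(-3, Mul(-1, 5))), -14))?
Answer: 210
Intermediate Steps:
Function('n')(N) = Add(1, N) (Function('n')(N) = Add(Mul(Mul(2, Pow(Mul(2, N), -1)), N), N) = Add(Mul(Mul(2, Mul(Rational(1, 2), Pow(N, -1))), N), N) = Add(Mul(Pow(N, -1), N), N) = Add(1, N))
Mul(-10, Add(Function('n')(Add(-3, Mul(-1, 5))), -14)) = Mul(-10, Add(Add(1, Add(-3, Mul(-1, 5))), -14)) = Mul(-10, Add(Add(1, Add(-3, -5)), -14)) = Mul(-10, Add(Add(1, -8), -14)) = Mul(-10, Add(-7, -14)) = Mul(-10, -21) = 210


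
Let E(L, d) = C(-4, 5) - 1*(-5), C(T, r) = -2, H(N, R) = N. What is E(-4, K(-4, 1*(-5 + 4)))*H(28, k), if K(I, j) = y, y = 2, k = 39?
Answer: 84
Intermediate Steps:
K(I, j) = 2
E(L, d) = 3 (E(L, d) = -2 - 1*(-5) = -2 + 5 = 3)
E(-4, K(-4, 1*(-5 + 4)))*H(28, k) = 3*28 = 84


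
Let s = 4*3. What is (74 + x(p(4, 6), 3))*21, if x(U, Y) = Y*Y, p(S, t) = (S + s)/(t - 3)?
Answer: 1743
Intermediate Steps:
s = 12
p(S, t) = (12 + S)/(-3 + t) (p(S, t) = (S + 12)/(t - 3) = (12 + S)/(-3 + t))
x(U, Y) = Y**2
(74 + x(p(4, 6), 3))*21 = (74 + 3**2)*21 = (74 + 9)*21 = 83*21 = 1743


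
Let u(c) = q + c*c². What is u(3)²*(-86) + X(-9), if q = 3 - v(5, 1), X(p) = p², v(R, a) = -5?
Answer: -105269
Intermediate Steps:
q = 8 (q = 3 - 1*(-5) = 3 + 5 = 8)
u(c) = 8 + c³ (u(c) = 8 + c*c² = 8 + c³)
u(3)²*(-86) + X(-9) = (8 + 3³)²*(-86) + (-9)² = (8 + 27)²*(-86) + 81 = 35²*(-86) + 81 = 1225*(-86) + 81 = -105350 + 81 = -105269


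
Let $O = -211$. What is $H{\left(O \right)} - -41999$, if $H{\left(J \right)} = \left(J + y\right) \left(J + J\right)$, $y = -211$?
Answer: $220083$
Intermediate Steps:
$H{\left(J \right)} = 2 J \left(-211 + J\right)$ ($H{\left(J \right)} = \left(J - 211\right) \left(J + J\right) = \left(-211 + J\right) 2 J = 2 J \left(-211 + J\right)$)
$H{\left(O \right)} - -41999 = 2 \left(-211\right) \left(-211 - 211\right) - -41999 = 2 \left(-211\right) \left(-422\right) + 41999 = 178084 + 41999 = 220083$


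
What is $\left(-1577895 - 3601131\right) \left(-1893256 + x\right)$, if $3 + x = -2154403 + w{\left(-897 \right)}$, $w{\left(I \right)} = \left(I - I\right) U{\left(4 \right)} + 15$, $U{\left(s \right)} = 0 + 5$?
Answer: $20962869051822$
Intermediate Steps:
$U{\left(s \right)} = 5$
$w{\left(I \right)} = 15$ ($w{\left(I \right)} = \left(I - I\right) 5 + 15 = 0 \cdot 5 + 15 = 0 + 15 = 15$)
$x = -2154391$ ($x = -3 + \left(-2154403 + 15\right) = -3 - 2154388 = -2154391$)
$\left(-1577895 - 3601131\right) \left(-1893256 + x\right) = \left(-1577895 - 3601131\right) \left(-1893256 - 2154391\right) = \left(-5179026\right) \left(-4047647\right) = 20962869051822$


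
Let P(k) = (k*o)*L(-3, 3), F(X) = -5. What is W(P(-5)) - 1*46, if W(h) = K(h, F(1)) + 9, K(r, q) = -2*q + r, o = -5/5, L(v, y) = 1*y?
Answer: -12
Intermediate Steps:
L(v, y) = y
o = -1 (o = -5*⅕ = -1)
K(r, q) = r - 2*q
P(k) = -3*k (P(k) = (k*(-1))*3 = -k*3 = -3*k)
W(h) = 19 + h (W(h) = (h - 2*(-5)) + 9 = (h + 10) + 9 = (10 + h) + 9 = 19 + h)
W(P(-5)) - 1*46 = (19 - 3*(-5)) - 1*46 = (19 + 15) - 46 = 34 - 46 = -12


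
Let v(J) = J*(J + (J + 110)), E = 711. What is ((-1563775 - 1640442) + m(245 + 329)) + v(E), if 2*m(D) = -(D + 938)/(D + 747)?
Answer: -2793869521/1321 ≈ -2.1150e+6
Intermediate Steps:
m(D) = -(938 + D)/(2*(747 + D)) (m(D) = (-(D + 938)/(D + 747))/2 = (-(938 + D)/(747 + D))/2 = -(938 + D)/(2*(747 + D)))
v(J) = J*(110 + 2*J) (v(J) = J*(J + (110 + J)) = J*(110 + 2*J))
((-1563775 - 1640442) + m(245 + 329)) + v(E) = ((-1563775 - 1640442) + (-938 - (245 + 329))/(2*(747 + (245 + 329)))) + 2*711*(55 + 711) = (-3204217 + (-938 - 1*574)/(2*(747 + 574))) + 2*711*766 = (-3204217 + (1/2)*(-938 - 574)/1321) + 1089252 = (-3204217 + (1/2)*(1/1321)*(-1512)) + 1089252 = (-3204217 - 756/1321) + 1089252 = -4232771413/1321 + 1089252 = -2793869521/1321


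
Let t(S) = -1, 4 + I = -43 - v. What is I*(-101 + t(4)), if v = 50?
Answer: 9894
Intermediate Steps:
I = -97 (I = -4 + (-43 - 1*50) = -4 + (-43 - 50) = -4 - 93 = -97)
I*(-101 + t(4)) = -97*(-101 - 1) = -97*(-102) = 9894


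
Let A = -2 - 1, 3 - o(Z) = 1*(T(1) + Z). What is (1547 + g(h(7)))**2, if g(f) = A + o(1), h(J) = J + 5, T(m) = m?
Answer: 2387025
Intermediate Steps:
o(Z) = 2 - Z (o(Z) = 3 - (1 + Z) = 3 + (-1 - Z) = 2 - Z)
A = -3
h(J) = 5 + J
g(f) = -2 (g(f) = -3 + (2 - 1*1) = -3 + (2 - 1) = -3 + 1 = -2)
(1547 + g(h(7)))**2 = (1547 - 2)**2 = 1545**2 = 2387025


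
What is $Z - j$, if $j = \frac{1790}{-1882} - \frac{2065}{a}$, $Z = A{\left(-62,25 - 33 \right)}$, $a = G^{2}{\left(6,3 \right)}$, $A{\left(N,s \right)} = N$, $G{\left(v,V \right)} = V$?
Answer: $\frac{1426142}{8469} \approx 168.4$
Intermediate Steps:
$a = 9$ ($a = 3^{2} = 9$)
$Z = -62$
$j = - \frac{1951220}{8469}$ ($j = \frac{1790}{-1882} - \frac{2065}{9} = 1790 \left(- \frac{1}{1882}\right) - \frac{2065}{9} = - \frac{895}{941} - \frac{2065}{9} = - \frac{1951220}{8469} \approx -230.4$)
$Z - j = -62 - - \frac{1951220}{8469} = -62 + \frac{1951220}{8469} = \frac{1426142}{8469}$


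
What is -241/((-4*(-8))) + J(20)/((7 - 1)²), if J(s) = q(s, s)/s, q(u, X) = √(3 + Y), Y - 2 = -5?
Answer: -241/32 ≈ -7.5313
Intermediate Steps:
Y = -3 (Y = 2 - 5 = -3)
q(u, X) = 0 (q(u, X) = √(3 - 3) = √0 = 0)
J(s) = 0 (J(s) = 0/s = 0)
-241/((-4*(-8))) + J(20)/((7 - 1)²) = -241/((-4*(-8))) + 0/((7 - 1)²) = -241/32 + 0/(6²) = -241*1/32 + 0/36 = -241/32 + 0*(1/36) = -241/32 + 0 = -241/32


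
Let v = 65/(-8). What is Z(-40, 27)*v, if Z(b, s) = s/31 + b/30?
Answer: 2795/744 ≈ 3.7567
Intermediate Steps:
v = -65/8 (v = 65*(-1/8) = -65/8 ≈ -8.1250)
Z(b, s) = b/30 + s/31 (Z(b, s) = s*(1/31) + b*(1/30) = s/31 + b/30 = b/30 + s/31)
Z(-40, 27)*v = ((1/30)*(-40) + (1/31)*27)*(-65/8) = (-4/3 + 27/31)*(-65/8) = -43/93*(-65/8) = 2795/744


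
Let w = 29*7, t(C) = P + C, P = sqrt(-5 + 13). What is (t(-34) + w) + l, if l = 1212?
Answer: 1381 + 2*sqrt(2) ≈ 1383.8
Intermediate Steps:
P = 2*sqrt(2) (P = sqrt(8) = 2*sqrt(2) ≈ 2.8284)
t(C) = C + 2*sqrt(2) (t(C) = 2*sqrt(2) + C = C + 2*sqrt(2))
w = 203
(t(-34) + w) + l = ((-34 + 2*sqrt(2)) + 203) + 1212 = (169 + 2*sqrt(2)) + 1212 = 1381 + 2*sqrt(2)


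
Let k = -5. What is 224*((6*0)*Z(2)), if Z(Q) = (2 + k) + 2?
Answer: 0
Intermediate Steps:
Z(Q) = -1 (Z(Q) = (2 - 5) + 2 = -3 + 2 = -1)
224*((6*0)*Z(2)) = 224*((6*0)*(-1)) = 224*(0*(-1)) = 224*0 = 0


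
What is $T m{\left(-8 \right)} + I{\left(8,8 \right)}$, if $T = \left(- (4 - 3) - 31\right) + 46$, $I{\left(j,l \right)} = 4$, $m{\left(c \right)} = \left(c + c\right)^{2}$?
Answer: $3588$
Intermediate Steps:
$m{\left(c \right)} = 4 c^{2}$ ($m{\left(c \right)} = \left(2 c\right)^{2} = 4 c^{2}$)
$T = 14$ ($T = \left(\left(-1\right) 1 - 31\right) + 46 = \left(-1 - 31\right) + 46 = -32 + 46 = 14$)
$T m{\left(-8 \right)} + I{\left(8,8 \right)} = 14 \cdot 4 \left(-8\right)^{2} + 4 = 14 \cdot 4 \cdot 64 + 4 = 14 \cdot 256 + 4 = 3584 + 4 = 3588$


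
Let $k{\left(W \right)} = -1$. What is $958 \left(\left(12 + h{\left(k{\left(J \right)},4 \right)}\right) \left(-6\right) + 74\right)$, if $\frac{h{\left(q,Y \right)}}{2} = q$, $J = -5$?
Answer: $13412$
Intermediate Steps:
$h{\left(q,Y \right)} = 2 q$
$958 \left(\left(12 + h{\left(k{\left(J \right)},4 \right)}\right) \left(-6\right) + 74\right) = 958 \left(\left(12 + 2 \left(-1\right)\right) \left(-6\right) + 74\right) = 958 \left(\left(12 - 2\right) \left(-6\right) + 74\right) = 958 \left(10 \left(-6\right) + 74\right) = 958 \left(-60 + 74\right) = 958 \cdot 14 = 13412$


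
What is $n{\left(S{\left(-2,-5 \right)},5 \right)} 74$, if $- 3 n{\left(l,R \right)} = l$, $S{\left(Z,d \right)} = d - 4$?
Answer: $222$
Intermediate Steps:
$S{\left(Z,d \right)} = -4 + d$
$n{\left(l,R \right)} = - \frac{l}{3}$
$n{\left(S{\left(-2,-5 \right)},5 \right)} 74 = - \frac{-4 - 5}{3} \cdot 74 = \left(- \frac{1}{3}\right) \left(-9\right) 74 = 3 \cdot 74 = 222$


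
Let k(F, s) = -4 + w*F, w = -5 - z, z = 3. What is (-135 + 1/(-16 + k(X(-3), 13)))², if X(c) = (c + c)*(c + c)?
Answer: 1728979561/94864 ≈ 18226.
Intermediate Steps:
w = -8 (w = -5 - 1*3 = -5 - 3 = -8)
X(c) = 4*c² (X(c) = (2*c)*(2*c) = 4*c²)
k(F, s) = -4 - 8*F
(-135 + 1/(-16 + k(X(-3), 13)))² = (-135 + 1/(-16 + (-4 - 32*(-3)²)))² = (-135 + 1/(-16 + (-4 - 32*9)))² = (-135 + 1/(-16 + (-4 - 8*36)))² = (-135 + 1/(-16 + (-4 - 288)))² = (-135 + 1/(-16 - 292))² = (-135 + 1/(-308))² = (-135 - 1/308)² = (-41581/308)² = 1728979561/94864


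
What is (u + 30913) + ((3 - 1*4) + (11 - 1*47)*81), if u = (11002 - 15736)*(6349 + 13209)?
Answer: -92559576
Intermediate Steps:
u = -92587572 (u = -4734*19558 = -92587572)
(u + 30913) + ((3 - 1*4) + (11 - 1*47)*81) = (-92587572 + 30913) + ((3 - 1*4) + (11 - 1*47)*81) = -92556659 + ((3 - 4) + (11 - 47)*81) = -92556659 + (-1 - 36*81) = -92556659 + (-1 - 2916) = -92556659 - 2917 = -92559576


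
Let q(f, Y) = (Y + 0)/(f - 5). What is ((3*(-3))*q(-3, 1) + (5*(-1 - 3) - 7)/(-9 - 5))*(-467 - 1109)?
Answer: -33687/7 ≈ -4812.4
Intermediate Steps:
q(f, Y) = Y/(-5 + f)
((3*(-3))*q(-3, 1) + (5*(-1 - 3) - 7)/(-9 - 5))*(-467 - 1109) = ((3*(-3))*(1/(-5 - 3)) + (5*(-1 - 3) - 7)/(-9 - 5))*(-467 - 1109) = (-9/(-8) + (5*(-4) - 7)/(-14))*(-1576) = (-9*(-1)/8 + (-20 - 7)*(-1/14))*(-1576) = (-9*(-⅛) - 27*(-1/14))*(-1576) = (9/8 + 27/14)*(-1576) = (171/56)*(-1576) = -33687/7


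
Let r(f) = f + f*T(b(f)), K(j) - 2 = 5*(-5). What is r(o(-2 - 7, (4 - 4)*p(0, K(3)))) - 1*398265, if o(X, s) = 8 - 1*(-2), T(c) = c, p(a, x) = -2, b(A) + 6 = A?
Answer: -398215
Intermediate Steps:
b(A) = -6 + A
K(j) = -23 (K(j) = 2 + 5*(-5) = 2 - 25 = -23)
o(X, s) = 10 (o(X, s) = 8 + 2 = 10)
r(f) = f + f*(-6 + f)
r(o(-2 - 7, (4 - 4)*p(0, K(3)))) - 1*398265 = 10*(-5 + 10) - 1*398265 = 10*5 - 398265 = 50 - 398265 = -398215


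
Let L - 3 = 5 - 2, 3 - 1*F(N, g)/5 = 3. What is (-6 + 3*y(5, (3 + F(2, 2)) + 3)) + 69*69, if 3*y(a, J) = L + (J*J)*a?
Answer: 4941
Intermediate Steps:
F(N, g) = 0 (F(N, g) = 15 - 5*3 = 15 - 15 = 0)
L = 6 (L = 3 + (5 - 2) = 3 + 3 = 6)
y(a, J) = 2 + a*J²/3 (y(a, J) = (6 + (J*J)*a)/3 = (6 + J²*a)/3 = (6 + a*J²)/3 = 2 + a*J²/3)
(-6 + 3*y(5, (3 + F(2, 2)) + 3)) + 69*69 = (-6 + 3*(2 + (⅓)*5*((3 + 0) + 3)²)) + 69*69 = (-6 + 3*(2 + (⅓)*5*(3 + 3)²)) + 4761 = (-6 + 3*(2 + (⅓)*5*6²)) + 4761 = (-6 + 3*(2 + (⅓)*5*36)) + 4761 = (-6 + 3*(2 + 60)) + 4761 = (-6 + 3*62) + 4761 = (-6 + 186) + 4761 = 180 + 4761 = 4941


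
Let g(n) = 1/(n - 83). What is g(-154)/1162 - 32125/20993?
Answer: -180552107/117986658 ≈ -1.5303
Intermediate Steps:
g(n) = 1/(-83 + n)
g(-154)/1162 - 32125/20993 = 1/(-83 - 154*1162) - 32125/20993 = (1/1162)/(-237) - 32125*1/20993 = -1/237*1/1162 - 32125/20993 = -1/275394 - 32125/20993 = -180552107/117986658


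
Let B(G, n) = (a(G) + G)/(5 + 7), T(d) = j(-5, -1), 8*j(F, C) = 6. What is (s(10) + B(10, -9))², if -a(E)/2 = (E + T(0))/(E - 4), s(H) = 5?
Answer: 635209/20736 ≈ 30.633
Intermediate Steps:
j(F, C) = ¾ (j(F, C) = (⅛)*6 = ¾)
T(d) = ¾
a(E) = -2*(¾ + E)/(-4 + E) (a(E) = -2*(E + ¾)/(E - 4) = -2*(¾ + E)/(-4 + E))
B(G, n) = G/12 + (-3 - 4*G)/(24*(-4 + G)) (B(G, n) = ((-3 - 4*G)/(2*(-4 + G)) + G)/(5 + 7) = (G + (-3 - 4*G)/(2*(-4 + G)))/12 = (G + (-3 - 4*G)/(2*(-4 + G)))*(1/12) = G/12 + (-3 - 4*G)/(24*(-4 + G)))
(s(10) + B(10, -9))² = (5 + (-3 - 12*10 + 2*10²)/(24*(-4 + 10)))² = (5 + (1/24)*(-3 - 120 + 2*100)/6)² = (5 + (1/24)*(⅙)*(-3 - 120 + 200))² = (5 + (1/24)*(⅙)*77)² = (5 + 77/144)² = (797/144)² = 635209/20736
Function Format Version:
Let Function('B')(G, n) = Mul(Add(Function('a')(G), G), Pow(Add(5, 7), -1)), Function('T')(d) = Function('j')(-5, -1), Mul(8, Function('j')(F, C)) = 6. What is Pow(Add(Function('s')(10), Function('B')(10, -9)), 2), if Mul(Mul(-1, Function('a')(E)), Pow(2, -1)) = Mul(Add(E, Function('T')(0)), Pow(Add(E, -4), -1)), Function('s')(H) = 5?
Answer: Rational(635209, 20736) ≈ 30.633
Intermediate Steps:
Function('j')(F, C) = Rational(3, 4) (Function('j')(F, C) = Mul(Rational(1, 8), 6) = Rational(3, 4))
Function('T')(d) = Rational(3, 4)
Function('a')(E) = Mul(-2, Pow(Add(-4, E), -1), Add(Rational(3, 4), E)) (Function('a')(E) = Mul(-2, Mul(Add(E, Rational(3, 4)), Pow(Add(E, -4), -1))) = Mul(-2, Mul(Add(Rational(3, 4), E), Pow(Add(-4, E), -1))) = Mul(-2, Mul(Pow(Add(-4, E), -1), Add(Rational(3, 4), E))) = Mul(-2, Pow(Add(-4, E), -1), Add(Rational(3, 4), E)))
Function('B')(G, n) = Add(Mul(Rational(1, 12), G), Mul(Rational(1, 24), Pow(Add(-4, G), -1), Add(-3, Mul(-4, G)))) (Function('B')(G, n) = Mul(Add(Mul(Rational(1, 2), Pow(Add(-4, G), -1), Add(-3, Mul(-4, G))), G), Pow(Add(5, 7), -1)) = Mul(Add(G, Mul(Rational(1, 2), Pow(Add(-4, G), -1), Add(-3, Mul(-4, G)))), Pow(12, -1)) = Mul(Add(G, Mul(Rational(1, 2), Pow(Add(-4, G), -1), Add(-3, Mul(-4, G)))), Rational(1, 12)) = Add(Mul(Rational(1, 12), G), Mul(Rational(1, 24), Pow(Add(-4, G), -1), Add(-3, Mul(-4, G)))))
Pow(Add(Function('s')(10), Function('B')(10, -9)), 2) = Pow(Add(5, Mul(Rational(1, 24), Pow(Add(-4, 10), -1), Add(-3, Mul(-12, 10), Mul(2, Pow(10, 2))))), 2) = Pow(Add(5, Mul(Rational(1, 24), Pow(6, -1), Add(-3, -120, Mul(2, 100)))), 2) = Pow(Add(5, Mul(Rational(1, 24), Rational(1, 6), Add(-3, -120, 200))), 2) = Pow(Add(5, Mul(Rational(1, 24), Rational(1, 6), 77)), 2) = Pow(Add(5, Rational(77, 144)), 2) = Pow(Rational(797, 144), 2) = Rational(635209, 20736)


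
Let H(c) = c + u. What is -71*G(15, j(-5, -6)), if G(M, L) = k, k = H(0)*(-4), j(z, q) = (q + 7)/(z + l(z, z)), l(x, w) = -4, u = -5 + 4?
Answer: -284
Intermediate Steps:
u = -1
H(c) = -1 + c (H(c) = c - 1 = -1 + c)
j(z, q) = (7 + q)/(-4 + z) (j(z, q) = (q + 7)/(z - 4) = (7 + q)/(-4 + z))
k = 4 (k = (-1 + 0)*(-4) = -1*(-4) = 4)
G(M, L) = 4
-71*G(15, j(-5, -6)) = -71*4 = -284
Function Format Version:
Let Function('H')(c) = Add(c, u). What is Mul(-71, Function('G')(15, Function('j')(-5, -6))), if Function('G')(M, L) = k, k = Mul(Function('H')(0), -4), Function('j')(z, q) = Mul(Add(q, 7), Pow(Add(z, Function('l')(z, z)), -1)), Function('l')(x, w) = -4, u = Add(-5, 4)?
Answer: -284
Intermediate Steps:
u = -1
Function('H')(c) = Add(-1, c) (Function('H')(c) = Add(c, -1) = Add(-1, c))
Function('j')(z, q) = Mul(Pow(Add(-4, z), -1), Add(7, q)) (Function('j')(z, q) = Mul(Add(q, 7), Pow(Add(z, -4), -1)) = Mul(Add(7, q), Pow(Add(-4, z), -1)) = Mul(Pow(Add(-4, z), -1), Add(7, q)))
k = 4 (k = Mul(Add(-1, 0), -4) = Mul(-1, -4) = 4)
Function('G')(M, L) = 4
Mul(-71, Function('G')(15, Function('j')(-5, -6))) = Mul(-71, 4) = -284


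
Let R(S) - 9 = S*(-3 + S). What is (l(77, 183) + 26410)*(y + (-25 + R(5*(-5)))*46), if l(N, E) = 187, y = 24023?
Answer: 1475787739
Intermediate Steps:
R(S) = 9 + S*(-3 + S)
(l(77, 183) + 26410)*(y + (-25 + R(5*(-5)))*46) = (187 + 26410)*(24023 + (-25 + (9 + (5*(-5))² - 15*(-5)))*46) = 26597*(24023 + (-25 + (9 + (-25)² - 3*(-25)))*46) = 26597*(24023 + (-25 + (9 + 625 + 75))*46) = 26597*(24023 + (-25 + 709)*46) = 26597*(24023 + 684*46) = 26597*(24023 + 31464) = 26597*55487 = 1475787739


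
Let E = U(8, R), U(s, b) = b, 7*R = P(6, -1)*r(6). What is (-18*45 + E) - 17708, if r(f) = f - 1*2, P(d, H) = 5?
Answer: -129606/7 ≈ -18515.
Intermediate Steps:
r(f) = -2 + f (r(f) = f - 2 = -2 + f)
R = 20/7 (R = (5*(-2 + 6))/7 = (5*4)/7 = (⅐)*20 = 20/7 ≈ 2.8571)
E = 20/7 ≈ 2.8571
(-18*45 + E) - 17708 = (-18*45 + 20/7) - 17708 = (-810 + 20/7) - 17708 = -5650/7 - 17708 = -129606/7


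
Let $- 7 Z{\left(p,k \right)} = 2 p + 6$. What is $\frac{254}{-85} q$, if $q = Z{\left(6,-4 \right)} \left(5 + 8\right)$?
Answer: $\frac{59436}{595} \approx 99.892$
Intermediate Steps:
$Z{\left(p,k \right)} = - \frac{6}{7} - \frac{2 p}{7}$ ($Z{\left(p,k \right)} = - \frac{2 p + 6}{7} = - \frac{6 + 2 p}{7} = - \frac{6}{7} - \frac{2 p}{7}$)
$q = - \frac{234}{7}$ ($q = \left(- \frac{6}{7} - \frac{12}{7}\right) \left(5 + 8\right) = \left(- \frac{6}{7} - \frac{12}{7}\right) 13 = \left(- \frac{18}{7}\right) 13 = - \frac{234}{7} \approx -33.429$)
$\frac{254}{-85} q = \frac{254}{-85} \left(- \frac{234}{7}\right) = 254 \left(- \frac{1}{85}\right) \left(- \frac{234}{7}\right) = \left(- \frac{254}{85}\right) \left(- \frac{234}{7}\right) = \frac{59436}{595}$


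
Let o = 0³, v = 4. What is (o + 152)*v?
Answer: 608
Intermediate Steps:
o = 0
(o + 152)*v = (0 + 152)*4 = 152*4 = 608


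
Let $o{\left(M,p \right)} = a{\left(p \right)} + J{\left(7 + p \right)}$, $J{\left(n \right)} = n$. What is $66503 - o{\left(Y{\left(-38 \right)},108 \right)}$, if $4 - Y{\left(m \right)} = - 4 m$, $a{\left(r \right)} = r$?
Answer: $66280$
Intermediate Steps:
$Y{\left(m \right)} = 4 + 4 m$ ($Y{\left(m \right)} = 4 - - 4 m = 4 + 4 m$)
$o{\left(M,p \right)} = 7 + 2 p$ ($o{\left(M,p \right)} = p + \left(7 + p\right) = 7 + 2 p$)
$66503 - o{\left(Y{\left(-38 \right)},108 \right)} = 66503 - \left(7 + 2 \cdot 108\right) = 66503 - \left(7 + 216\right) = 66503 - 223 = 66280$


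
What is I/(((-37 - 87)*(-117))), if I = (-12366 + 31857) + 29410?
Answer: 48901/14508 ≈ 3.3706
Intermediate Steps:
I = 48901 (I = 19491 + 29410 = 48901)
I/(((-37 - 87)*(-117))) = 48901/(((-37 - 87)*(-117))) = 48901/((-124*(-117))) = 48901/14508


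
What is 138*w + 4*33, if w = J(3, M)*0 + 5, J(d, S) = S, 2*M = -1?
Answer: 822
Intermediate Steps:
M = -1/2 (M = (1/2)*(-1) = -1/2 ≈ -0.50000)
w = 5 (w = -1/2*0 + 5 = 0 + 5 = 5)
138*w + 4*33 = 138*5 + 4*33 = 690 + 132 = 822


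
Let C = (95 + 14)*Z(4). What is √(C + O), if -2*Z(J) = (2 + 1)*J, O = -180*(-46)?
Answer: √7626 ≈ 87.327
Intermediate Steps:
O = 8280
Z(J) = -3*J/2 (Z(J) = -(2 + 1)*J/2 = -3*J/2)
C = -654 (C = (95 + 14)*(-3/2*4) = 109*(-6) = -654)
√(C + O) = √(-654 + 8280) = √7626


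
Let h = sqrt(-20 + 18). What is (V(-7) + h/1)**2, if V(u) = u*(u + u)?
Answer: (98 + I*sqrt(2))**2 ≈ 9602.0 + 277.19*I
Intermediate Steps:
h = I*sqrt(2) (h = sqrt(-2) = I*sqrt(2) ≈ 1.4142*I)
V(u) = 2*u**2 (V(u) = u*(2*u) = 2*u**2)
(V(-7) + h/1)**2 = (2*(-7)**2 + (I*sqrt(2))/1)**2 = (2*49 + (I*sqrt(2))*1)**2 = (98 + I*sqrt(2))**2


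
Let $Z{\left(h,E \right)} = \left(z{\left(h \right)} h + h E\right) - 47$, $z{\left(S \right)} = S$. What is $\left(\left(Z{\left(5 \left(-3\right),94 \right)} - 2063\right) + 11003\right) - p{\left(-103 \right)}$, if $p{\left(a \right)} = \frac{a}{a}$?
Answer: $7707$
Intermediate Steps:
$Z{\left(h,E \right)} = -47 + h^{2} + E h$ ($Z{\left(h,E \right)} = \left(h h + h E\right) - 47 = \left(h^{2} + E h\right) - 47 = -47 + h^{2} + E h$)
$p{\left(a \right)} = 1$
$\left(\left(Z{\left(5 \left(-3\right),94 \right)} - 2063\right) + 11003\right) - p{\left(-103 \right)} = \left(\left(\left(-47 + \left(5 \left(-3\right)\right)^{2} + 94 \cdot 5 \left(-3\right)\right) - 2063\right) + 11003\right) - 1 = \left(\left(\left(-47 + \left(-15\right)^{2} + 94 \left(-15\right)\right) - 2063\right) + 11003\right) - 1 = \left(\left(\left(-47 + 225 - 1410\right) - 2063\right) + 11003\right) - 1 = \left(\left(-1232 - 2063\right) + 11003\right) - 1 = \left(-3295 + 11003\right) - 1 = 7708 - 1 = 7707$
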